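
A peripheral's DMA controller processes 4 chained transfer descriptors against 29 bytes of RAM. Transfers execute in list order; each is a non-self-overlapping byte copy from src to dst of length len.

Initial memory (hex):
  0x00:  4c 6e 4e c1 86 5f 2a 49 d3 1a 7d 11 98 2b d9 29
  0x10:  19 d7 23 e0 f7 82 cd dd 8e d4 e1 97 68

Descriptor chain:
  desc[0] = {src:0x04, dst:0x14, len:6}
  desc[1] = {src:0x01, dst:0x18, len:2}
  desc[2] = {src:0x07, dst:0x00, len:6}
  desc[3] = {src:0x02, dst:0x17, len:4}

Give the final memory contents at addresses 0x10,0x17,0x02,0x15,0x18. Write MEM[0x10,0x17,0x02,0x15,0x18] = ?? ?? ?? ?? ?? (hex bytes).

MEM[0x10,0x17,0x02,0x15,0x18] = 19 1a 1a 5f 7d

#0 dst[0x14+6] := {0x86,0x5f,0x2a,0x49,0xd3,0x1a}
#1 dst[0x18+2] := {0x6e,0x4e}
#2 dst[0x00+6] := {0x49,0xd3,0x1a,0x7d,0x11,0x98}
#3 dst[0x17+4] := {0x1a,0x7d,0x11,0x98}
query mem[0x10]=0x19, mem[0x17]=0x1a, mem[0x02]=0x1a, mem[0x15]=0x5f, mem[0x18]=0x7d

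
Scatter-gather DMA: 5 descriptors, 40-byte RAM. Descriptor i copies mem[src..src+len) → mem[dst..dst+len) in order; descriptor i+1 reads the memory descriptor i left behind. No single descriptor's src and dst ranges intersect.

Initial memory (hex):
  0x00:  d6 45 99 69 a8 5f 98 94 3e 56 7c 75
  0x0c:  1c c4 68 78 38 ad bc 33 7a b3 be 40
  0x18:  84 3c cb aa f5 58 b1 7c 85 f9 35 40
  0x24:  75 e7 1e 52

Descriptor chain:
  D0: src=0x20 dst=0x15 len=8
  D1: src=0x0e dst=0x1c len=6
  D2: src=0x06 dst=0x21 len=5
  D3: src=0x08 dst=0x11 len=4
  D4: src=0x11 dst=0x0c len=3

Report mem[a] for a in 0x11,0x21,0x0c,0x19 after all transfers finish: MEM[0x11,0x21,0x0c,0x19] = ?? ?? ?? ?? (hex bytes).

MEM[0x11,0x21,0x0c,0x19] = 3e 98 3e 75

D0: mem[0x15..0x1c] <- [85 f9 35 40 75 e7 1e 52]
D1: mem[0x1c..0x21] <- [68 78 38 ad bc 33]
D2: mem[0x21..0x25] <- [98 94 3e 56 7c]
D3: mem[0x11..0x14] <- [3e 56 7c 75]
D4: mem[0x0c..0x0e] <- [3e 56 7c]
query mem[0x11]=0x3e, mem[0x21]=0x98, mem[0x0c]=0x3e, mem[0x19]=0x75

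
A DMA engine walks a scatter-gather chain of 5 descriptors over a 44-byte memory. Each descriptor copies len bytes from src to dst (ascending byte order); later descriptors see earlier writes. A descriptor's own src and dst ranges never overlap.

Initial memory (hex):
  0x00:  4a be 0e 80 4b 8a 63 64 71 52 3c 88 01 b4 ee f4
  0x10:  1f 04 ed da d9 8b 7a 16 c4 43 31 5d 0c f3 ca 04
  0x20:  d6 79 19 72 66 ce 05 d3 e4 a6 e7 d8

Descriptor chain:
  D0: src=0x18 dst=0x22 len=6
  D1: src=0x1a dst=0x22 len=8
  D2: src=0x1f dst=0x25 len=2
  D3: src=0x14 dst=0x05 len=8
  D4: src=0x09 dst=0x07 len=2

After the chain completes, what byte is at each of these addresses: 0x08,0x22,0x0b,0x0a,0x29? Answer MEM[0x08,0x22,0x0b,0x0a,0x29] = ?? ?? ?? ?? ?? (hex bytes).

MEM[0x08,0x22,0x0b,0x0a,0x29] = 43 31 31 43 79

  after D0: wrote 6B at 0x22 = c443315d0cf3
  after D1: wrote 8B at 0x22 = 315d0cf3ca04d679
  after D2: wrote 2B at 0x25 = 04d6
  after D3: wrote 8B at 0x05 = d98b7a16c443315d
  after D4: wrote 2B at 0x07 = c443
query mem[0x08]=0x43, mem[0x22]=0x31, mem[0x0b]=0x31, mem[0x0a]=0x43, mem[0x29]=0x79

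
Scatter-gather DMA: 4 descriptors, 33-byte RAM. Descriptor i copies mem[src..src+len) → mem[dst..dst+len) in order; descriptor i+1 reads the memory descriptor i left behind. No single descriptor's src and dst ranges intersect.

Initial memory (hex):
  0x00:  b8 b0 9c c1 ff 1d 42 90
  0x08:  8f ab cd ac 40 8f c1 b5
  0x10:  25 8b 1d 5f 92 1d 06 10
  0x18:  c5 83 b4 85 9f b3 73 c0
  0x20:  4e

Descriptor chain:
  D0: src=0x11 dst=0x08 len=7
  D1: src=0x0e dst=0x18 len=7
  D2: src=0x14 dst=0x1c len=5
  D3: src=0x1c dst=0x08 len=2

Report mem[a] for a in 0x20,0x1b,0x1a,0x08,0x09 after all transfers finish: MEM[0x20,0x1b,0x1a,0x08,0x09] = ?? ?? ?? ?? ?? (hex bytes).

D0: mem[0x08..0x0e] <- [8b 1d 5f 92 1d 06 10]
D1: mem[0x18..0x1e] <- [10 b5 25 8b 1d 5f 92]
D2: mem[0x1c..0x20] <- [92 1d 06 10 10]
D3: mem[0x08..0x09] <- [92 1d]
query mem[0x20]=0x10, mem[0x1b]=0x8b, mem[0x1a]=0x25, mem[0x08]=0x92, mem[0x09]=0x1d

MEM[0x20,0x1b,0x1a,0x08,0x09] = 10 8b 25 92 1d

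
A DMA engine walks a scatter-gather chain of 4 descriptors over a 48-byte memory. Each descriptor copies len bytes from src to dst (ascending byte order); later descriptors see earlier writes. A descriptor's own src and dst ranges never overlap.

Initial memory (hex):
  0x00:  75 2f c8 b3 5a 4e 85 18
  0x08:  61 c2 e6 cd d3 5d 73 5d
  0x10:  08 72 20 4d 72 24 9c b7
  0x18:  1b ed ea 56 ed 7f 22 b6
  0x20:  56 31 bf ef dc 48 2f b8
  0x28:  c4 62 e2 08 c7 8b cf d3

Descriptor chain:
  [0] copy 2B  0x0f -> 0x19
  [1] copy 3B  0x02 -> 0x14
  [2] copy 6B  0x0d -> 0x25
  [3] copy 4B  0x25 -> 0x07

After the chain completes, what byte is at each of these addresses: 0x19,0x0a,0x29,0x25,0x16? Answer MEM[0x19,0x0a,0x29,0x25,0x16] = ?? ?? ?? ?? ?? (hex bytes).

#0 dst[0x19+2] := {0x5d,0x08}
#1 dst[0x14+3] := {0xc8,0xb3,0x5a}
#2 dst[0x25+6] := {0x5d,0x73,0x5d,0x08,0x72,0x20}
#3 dst[0x07+4] := {0x5d,0x73,0x5d,0x08}
query mem[0x19]=0x5d, mem[0x0a]=0x08, mem[0x29]=0x72, mem[0x25]=0x5d, mem[0x16]=0x5a

MEM[0x19,0x0a,0x29,0x25,0x16] = 5d 08 72 5d 5a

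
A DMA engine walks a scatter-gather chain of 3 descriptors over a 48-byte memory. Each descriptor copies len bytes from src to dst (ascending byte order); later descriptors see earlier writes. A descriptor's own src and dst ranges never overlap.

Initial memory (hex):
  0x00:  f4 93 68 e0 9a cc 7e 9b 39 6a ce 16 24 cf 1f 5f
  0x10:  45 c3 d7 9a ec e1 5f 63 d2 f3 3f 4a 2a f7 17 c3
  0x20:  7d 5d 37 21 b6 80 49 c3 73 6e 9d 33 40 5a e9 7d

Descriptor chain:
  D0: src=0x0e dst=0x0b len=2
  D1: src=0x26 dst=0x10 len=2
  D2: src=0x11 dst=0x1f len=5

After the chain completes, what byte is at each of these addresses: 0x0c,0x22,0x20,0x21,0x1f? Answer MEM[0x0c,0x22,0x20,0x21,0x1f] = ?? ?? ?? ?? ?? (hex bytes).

MEM[0x0c,0x22,0x20,0x21,0x1f] = 5f ec d7 9a c3

#0 dst[0x0b+2] := {0x1f,0x5f}
#1 dst[0x10+2] := {0x49,0xc3}
#2 dst[0x1f+5] := {0xc3,0xd7,0x9a,0xec,0xe1}
query mem[0x0c]=0x5f, mem[0x22]=0xec, mem[0x20]=0xd7, mem[0x21]=0x9a, mem[0x1f]=0xc3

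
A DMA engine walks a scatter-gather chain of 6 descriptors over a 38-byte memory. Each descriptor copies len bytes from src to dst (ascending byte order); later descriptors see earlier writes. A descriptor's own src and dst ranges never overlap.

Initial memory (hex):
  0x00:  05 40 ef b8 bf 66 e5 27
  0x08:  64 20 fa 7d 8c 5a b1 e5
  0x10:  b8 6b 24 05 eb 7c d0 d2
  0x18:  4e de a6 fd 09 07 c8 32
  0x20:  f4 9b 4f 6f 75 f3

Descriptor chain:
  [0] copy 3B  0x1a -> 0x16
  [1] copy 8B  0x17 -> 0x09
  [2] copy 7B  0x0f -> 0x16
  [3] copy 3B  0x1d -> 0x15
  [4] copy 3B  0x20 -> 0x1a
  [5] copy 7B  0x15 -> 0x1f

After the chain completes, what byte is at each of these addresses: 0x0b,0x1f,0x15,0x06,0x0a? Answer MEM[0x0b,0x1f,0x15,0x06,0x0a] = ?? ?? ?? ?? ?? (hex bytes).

MEM[0x0b,0x1f,0x15,0x06,0x0a] = de 07 07 e5 09

  after D0: wrote 3B at 0x16 = a6fd09
  after D1: wrote 8B at 0x09 = fd09dea6fd0907c8
  after D2: wrote 7B at 0x16 = 07c86b2405eb7c
  after D3: wrote 3B at 0x15 = 07c832
  after D4: wrote 3B at 0x1a = f49b4f
  after D5: wrote 7B at 0x1f = 07c8326b24f49b
query mem[0x0b]=0xde, mem[0x1f]=0x07, mem[0x15]=0x07, mem[0x06]=0xe5, mem[0x0a]=0x09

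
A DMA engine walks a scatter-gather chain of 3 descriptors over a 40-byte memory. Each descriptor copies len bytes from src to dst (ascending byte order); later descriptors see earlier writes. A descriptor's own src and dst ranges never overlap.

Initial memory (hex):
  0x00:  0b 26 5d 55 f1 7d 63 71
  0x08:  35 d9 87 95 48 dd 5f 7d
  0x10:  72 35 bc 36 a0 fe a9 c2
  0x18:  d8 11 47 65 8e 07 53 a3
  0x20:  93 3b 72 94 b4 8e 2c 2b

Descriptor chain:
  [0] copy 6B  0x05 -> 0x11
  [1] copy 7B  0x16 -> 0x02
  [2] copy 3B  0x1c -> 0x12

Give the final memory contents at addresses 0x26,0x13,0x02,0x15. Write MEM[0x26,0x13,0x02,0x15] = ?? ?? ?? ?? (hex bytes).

MEM[0x26,0x13,0x02,0x15] = 2c 07 87 d9

  after D0: wrote 6B at 0x11 = 7d637135d987
  after D1: wrote 7B at 0x02 = 87c2d81147658e
  after D2: wrote 3B at 0x12 = 8e0753
query mem[0x26]=0x2c, mem[0x13]=0x07, mem[0x02]=0x87, mem[0x15]=0xd9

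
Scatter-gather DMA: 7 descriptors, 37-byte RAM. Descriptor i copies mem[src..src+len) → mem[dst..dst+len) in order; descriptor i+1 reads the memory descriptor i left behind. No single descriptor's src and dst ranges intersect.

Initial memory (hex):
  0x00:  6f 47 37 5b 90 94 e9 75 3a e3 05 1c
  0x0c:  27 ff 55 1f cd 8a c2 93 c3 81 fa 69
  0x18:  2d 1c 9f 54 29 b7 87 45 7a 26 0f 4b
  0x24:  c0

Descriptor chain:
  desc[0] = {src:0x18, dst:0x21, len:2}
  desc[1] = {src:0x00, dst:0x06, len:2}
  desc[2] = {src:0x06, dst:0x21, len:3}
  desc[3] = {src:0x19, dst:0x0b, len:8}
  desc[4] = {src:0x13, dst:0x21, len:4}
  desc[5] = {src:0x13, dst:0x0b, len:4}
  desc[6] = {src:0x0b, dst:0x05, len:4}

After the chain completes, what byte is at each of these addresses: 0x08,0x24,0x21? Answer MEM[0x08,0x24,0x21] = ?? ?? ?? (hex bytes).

MEM[0x08,0x24,0x21] = fa fa 93

  after D0: wrote 2B at 0x21 = 2d1c
  after D1: wrote 2B at 0x06 = 6f47
  after D2: wrote 3B at 0x21 = 6f473a
  after D3: wrote 8B at 0x0b = 1c9f5429b787457a
  after D4: wrote 4B at 0x21 = 93c381fa
  after D5: wrote 4B at 0x0b = 93c381fa
  after D6: wrote 4B at 0x05 = 93c381fa
query mem[0x08]=0xfa, mem[0x24]=0xfa, mem[0x21]=0x93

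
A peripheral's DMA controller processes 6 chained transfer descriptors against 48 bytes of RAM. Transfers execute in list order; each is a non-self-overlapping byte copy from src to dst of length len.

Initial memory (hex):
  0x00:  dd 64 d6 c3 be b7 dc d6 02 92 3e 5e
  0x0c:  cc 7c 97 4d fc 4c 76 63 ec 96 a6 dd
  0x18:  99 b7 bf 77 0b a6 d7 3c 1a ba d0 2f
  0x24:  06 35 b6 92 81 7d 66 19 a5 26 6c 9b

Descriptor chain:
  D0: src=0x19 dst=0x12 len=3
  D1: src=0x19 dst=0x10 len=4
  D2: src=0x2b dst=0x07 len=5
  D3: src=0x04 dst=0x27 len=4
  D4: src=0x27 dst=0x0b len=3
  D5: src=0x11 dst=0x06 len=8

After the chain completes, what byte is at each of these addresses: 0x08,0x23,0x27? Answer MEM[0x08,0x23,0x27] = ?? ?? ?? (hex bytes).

[0] 0x19->0x12 len=3 : b7 bf 77
[1] 0x19->0x10 len=4 : b7 bf 77 0b
[2] 0x2b->0x07 len=5 : 19 a5 26 6c 9b
[3] 0x04->0x27 len=4 : be b7 dc 19
[4] 0x27->0x0b len=3 : be b7 dc
[5] 0x11->0x06 len=8 : bf 77 0b 77 96 a6 dd 99
query mem[0x08]=0x0b, mem[0x23]=0x2f, mem[0x27]=0xbe

MEM[0x08,0x23,0x27] = 0b 2f be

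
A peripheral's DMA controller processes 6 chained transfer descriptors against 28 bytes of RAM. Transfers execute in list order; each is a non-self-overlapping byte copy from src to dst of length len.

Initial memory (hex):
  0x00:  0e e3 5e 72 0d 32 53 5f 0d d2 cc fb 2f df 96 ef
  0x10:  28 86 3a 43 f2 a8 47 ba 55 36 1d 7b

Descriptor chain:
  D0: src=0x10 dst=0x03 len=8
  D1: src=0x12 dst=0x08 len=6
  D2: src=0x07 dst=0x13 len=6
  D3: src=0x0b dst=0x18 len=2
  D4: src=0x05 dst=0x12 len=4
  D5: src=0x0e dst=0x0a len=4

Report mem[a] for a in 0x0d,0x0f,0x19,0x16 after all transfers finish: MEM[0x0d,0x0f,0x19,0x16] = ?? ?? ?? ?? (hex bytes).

D0: mem[0x03..0x0a] <- [28 86 3a 43 f2 a8 47 ba]
D1: mem[0x08..0x0d] <- [3a 43 f2 a8 47 ba]
D2: mem[0x13..0x18] <- [f2 3a 43 f2 a8 47]
D3: mem[0x18..0x19] <- [a8 47]
D4: mem[0x12..0x15] <- [3a 43 f2 3a]
D5: mem[0x0a..0x0d] <- [96 ef 28 86]
query mem[0x0d]=0x86, mem[0x0f]=0xef, mem[0x19]=0x47, mem[0x16]=0xf2

MEM[0x0d,0x0f,0x19,0x16] = 86 ef 47 f2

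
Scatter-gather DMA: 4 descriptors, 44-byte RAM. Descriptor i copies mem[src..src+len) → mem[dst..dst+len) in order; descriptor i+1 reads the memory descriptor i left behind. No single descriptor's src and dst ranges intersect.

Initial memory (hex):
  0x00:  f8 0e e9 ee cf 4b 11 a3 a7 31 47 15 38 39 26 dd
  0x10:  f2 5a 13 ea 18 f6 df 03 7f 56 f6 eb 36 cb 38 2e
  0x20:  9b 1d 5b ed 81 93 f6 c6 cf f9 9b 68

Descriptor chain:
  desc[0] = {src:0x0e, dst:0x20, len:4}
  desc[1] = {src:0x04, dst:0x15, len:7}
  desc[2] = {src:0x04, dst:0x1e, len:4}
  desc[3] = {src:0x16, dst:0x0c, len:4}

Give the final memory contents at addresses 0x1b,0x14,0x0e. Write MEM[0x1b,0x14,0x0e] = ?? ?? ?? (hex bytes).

[0] 0x0e->0x20 len=4 : 26 dd f2 5a
[1] 0x04->0x15 len=7 : cf 4b 11 a3 a7 31 47
[2] 0x04->0x1e len=4 : cf 4b 11 a3
[3] 0x16->0x0c len=4 : 4b 11 a3 a7
query mem[0x1b]=0x47, mem[0x14]=0x18, mem[0x0e]=0xa3

MEM[0x1b,0x14,0x0e] = 47 18 a3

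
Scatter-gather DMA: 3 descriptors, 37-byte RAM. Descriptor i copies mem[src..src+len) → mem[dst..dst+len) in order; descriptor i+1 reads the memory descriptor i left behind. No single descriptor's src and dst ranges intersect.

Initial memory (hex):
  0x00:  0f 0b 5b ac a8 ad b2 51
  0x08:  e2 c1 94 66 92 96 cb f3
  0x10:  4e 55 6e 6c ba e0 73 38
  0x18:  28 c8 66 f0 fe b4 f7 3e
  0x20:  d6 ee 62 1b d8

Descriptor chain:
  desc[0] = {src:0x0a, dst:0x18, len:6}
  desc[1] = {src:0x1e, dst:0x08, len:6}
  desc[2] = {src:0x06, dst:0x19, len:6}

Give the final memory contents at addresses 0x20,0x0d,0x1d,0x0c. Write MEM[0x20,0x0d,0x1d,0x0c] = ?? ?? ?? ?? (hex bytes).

[0] 0x0a->0x18 len=6 : 94 66 92 96 cb f3
[1] 0x1e->0x08 len=6 : f7 3e d6 ee 62 1b
[2] 0x06->0x19 len=6 : b2 51 f7 3e d6 ee
query mem[0x20]=0xd6, mem[0x0d]=0x1b, mem[0x1d]=0xd6, mem[0x0c]=0x62

MEM[0x20,0x0d,0x1d,0x0c] = d6 1b d6 62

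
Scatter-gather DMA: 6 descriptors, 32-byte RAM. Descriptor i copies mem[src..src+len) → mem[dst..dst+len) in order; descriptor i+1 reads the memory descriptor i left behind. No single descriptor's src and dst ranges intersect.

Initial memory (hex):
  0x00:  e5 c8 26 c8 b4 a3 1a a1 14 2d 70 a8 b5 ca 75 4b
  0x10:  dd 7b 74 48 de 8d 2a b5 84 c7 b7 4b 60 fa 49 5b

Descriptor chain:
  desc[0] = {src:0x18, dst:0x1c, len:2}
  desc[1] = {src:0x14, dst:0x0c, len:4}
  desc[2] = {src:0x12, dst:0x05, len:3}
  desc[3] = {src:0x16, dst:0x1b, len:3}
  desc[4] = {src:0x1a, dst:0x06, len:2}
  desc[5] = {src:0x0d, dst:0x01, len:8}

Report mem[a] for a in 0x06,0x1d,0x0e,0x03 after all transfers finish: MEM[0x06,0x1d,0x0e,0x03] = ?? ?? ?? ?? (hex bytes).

MEM[0x06,0x1d,0x0e,0x03] = 74 84 2a b5

#0 dst[0x1c+2] := {0x84,0xc7}
#1 dst[0x0c+4] := {0xde,0x8d,0x2a,0xb5}
#2 dst[0x05+3] := {0x74,0x48,0xde}
#3 dst[0x1b+3] := {0x2a,0xb5,0x84}
#4 dst[0x06+2] := {0xb7,0x2a}
#5 dst[0x01+8] := {0x8d,0x2a,0xb5,0xdd,0x7b,0x74,0x48,0xde}
query mem[0x06]=0x74, mem[0x1d]=0x84, mem[0x0e]=0x2a, mem[0x03]=0xb5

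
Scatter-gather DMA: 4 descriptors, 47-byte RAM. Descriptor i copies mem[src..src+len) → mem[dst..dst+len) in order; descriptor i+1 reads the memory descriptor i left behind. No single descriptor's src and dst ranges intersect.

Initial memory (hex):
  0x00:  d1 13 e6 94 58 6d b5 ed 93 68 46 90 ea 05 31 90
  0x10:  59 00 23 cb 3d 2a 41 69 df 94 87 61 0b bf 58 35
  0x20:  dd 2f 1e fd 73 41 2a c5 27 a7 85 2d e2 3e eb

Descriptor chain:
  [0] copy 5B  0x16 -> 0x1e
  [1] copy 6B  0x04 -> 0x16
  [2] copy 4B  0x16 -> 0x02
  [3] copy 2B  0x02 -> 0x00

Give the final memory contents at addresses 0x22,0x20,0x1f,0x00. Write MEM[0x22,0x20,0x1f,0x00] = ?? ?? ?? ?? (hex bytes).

MEM[0x22,0x20,0x1f,0x00] = 87 df 69 58

D0: mem[0x1e..0x22] <- [41 69 df 94 87]
D1: mem[0x16..0x1b] <- [58 6d b5 ed 93 68]
D2: mem[0x02..0x05] <- [58 6d b5 ed]
D3: mem[0x00..0x01] <- [58 6d]
query mem[0x22]=0x87, mem[0x20]=0xdf, mem[0x1f]=0x69, mem[0x00]=0x58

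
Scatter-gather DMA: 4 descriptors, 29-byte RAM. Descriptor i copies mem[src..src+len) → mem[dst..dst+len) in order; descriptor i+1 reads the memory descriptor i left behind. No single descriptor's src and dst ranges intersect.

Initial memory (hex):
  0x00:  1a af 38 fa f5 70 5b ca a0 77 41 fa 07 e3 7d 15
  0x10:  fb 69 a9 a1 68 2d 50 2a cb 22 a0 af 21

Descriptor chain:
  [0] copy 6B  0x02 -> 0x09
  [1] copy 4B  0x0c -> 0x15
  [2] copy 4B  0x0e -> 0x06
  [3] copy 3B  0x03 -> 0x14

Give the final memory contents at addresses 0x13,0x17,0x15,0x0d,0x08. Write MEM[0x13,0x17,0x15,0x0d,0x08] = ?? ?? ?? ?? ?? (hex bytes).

MEM[0x13,0x17,0x15,0x0d,0x08] = a1 ca f5 5b fb

  after D0: wrote 6B at 0x09 = 38faf5705bca
  after D1: wrote 4B at 0x15 = 705bca15
  after D2: wrote 4B at 0x06 = ca15fb69
  after D3: wrote 3B at 0x14 = faf570
query mem[0x13]=0xa1, mem[0x17]=0xca, mem[0x15]=0xf5, mem[0x0d]=0x5b, mem[0x08]=0xfb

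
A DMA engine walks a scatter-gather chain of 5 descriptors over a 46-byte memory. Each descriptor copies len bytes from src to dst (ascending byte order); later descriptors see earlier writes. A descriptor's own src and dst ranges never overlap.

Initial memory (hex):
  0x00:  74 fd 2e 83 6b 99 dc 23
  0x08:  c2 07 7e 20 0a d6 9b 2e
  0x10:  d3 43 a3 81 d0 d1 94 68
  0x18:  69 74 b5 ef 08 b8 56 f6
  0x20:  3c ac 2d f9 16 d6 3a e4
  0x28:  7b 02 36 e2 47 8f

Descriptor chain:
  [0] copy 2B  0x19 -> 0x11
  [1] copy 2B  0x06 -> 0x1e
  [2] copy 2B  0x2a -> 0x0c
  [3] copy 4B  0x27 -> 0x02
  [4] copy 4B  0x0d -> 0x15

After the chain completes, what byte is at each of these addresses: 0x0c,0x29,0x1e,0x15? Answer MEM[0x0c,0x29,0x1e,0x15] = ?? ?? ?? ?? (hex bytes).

MEM[0x0c,0x29,0x1e,0x15] = 36 02 dc e2

  after D0: wrote 2B at 0x11 = 74b5
  after D1: wrote 2B at 0x1e = dc23
  after D2: wrote 2B at 0x0c = 36e2
  after D3: wrote 4B at 0x02 = e47b0236
  after D4: wrote 4B at 0x15 = e29b2ed3
query mem[0x0c]=0x36, mem[0x29]=0x02, mem[0x1e]=0xdc, mem[0x15]=0xe2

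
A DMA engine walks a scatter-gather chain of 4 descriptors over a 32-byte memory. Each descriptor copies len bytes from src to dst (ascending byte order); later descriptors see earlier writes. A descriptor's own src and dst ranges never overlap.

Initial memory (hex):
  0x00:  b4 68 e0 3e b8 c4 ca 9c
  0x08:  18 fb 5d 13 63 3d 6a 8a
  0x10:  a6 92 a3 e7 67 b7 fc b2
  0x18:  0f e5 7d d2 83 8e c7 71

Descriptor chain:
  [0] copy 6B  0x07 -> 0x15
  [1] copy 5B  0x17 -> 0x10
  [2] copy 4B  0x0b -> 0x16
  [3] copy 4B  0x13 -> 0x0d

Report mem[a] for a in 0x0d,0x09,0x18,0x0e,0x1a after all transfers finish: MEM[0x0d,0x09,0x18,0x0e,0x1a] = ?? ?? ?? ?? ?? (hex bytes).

  after D0: wrote 6B at 0x15 = 9c18fb5d1363
  after D1: wrote 5B at 0x10 = fb5d1363d2
  after D2: wrote 4B at 0x16 = 13633d6a
  after D3: wrote 4B at 0x0d = 63d29c13
query mem[0x0d]=0x63, mem[0x09]=0xfb, mem[0x18]=0x3d, mem[0x0e]=0xd2, mem[0x1a]=0x63

MEM[0x0d,0x09,0x18,0x0e,0x1a] = 63 fb 3d d2 63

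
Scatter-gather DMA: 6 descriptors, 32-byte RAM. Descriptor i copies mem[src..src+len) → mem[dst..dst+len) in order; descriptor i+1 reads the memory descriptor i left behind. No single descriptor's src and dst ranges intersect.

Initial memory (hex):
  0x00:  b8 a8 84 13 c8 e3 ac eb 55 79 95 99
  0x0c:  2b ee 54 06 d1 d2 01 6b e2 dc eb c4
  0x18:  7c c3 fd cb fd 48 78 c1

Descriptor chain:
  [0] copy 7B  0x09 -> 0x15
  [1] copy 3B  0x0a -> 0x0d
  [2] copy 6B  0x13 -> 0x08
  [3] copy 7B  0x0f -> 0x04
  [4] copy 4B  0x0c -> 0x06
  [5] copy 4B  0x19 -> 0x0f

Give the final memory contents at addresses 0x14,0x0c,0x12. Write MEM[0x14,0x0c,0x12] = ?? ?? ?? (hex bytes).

#0 dst[0x15+7] := {0x79,0x95,0x99,0x2b,0xee,0x54,0x06}
#1 dst[0x0d+3] := {0x95,0x99,0x2b}
#2 dst[0x08+6] := {0x6b,0xe2,0x79,0x95,0x99,0x2b}
#3 dst[0x04+7] := {0x2b,0xd1,0xd2,0x01,0x6b,0xe2,0x79}
#4 dst[0x06+4] := {0x99,0x2b,0x99,0x2b}
#5 dst[0x0f+4] := {0xee,0x54,0x06,0xfd}
query mem[0x14]=0xe2, mem[0x0c]=0x99, mem[0x12]=0xfd

MEM[0x14,0x0c,0x12] = e2 99 fd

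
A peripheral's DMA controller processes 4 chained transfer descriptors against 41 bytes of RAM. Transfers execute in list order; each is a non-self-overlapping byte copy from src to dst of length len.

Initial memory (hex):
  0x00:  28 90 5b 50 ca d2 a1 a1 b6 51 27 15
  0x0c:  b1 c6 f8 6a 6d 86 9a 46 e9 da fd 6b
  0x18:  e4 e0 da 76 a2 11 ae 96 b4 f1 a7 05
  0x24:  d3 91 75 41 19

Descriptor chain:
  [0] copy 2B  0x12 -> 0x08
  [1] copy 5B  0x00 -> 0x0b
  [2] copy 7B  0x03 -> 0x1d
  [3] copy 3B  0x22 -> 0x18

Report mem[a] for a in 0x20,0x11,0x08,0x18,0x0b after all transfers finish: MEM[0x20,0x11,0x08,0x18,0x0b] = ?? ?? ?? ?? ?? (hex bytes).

  after D0: wrote 2B at 0x08 = 9a46
  after D1: wrote 5B at 0x0b = 28905b50ca
  after D2: wrote 7B at 0x1d = 50cad2a1a19a46
  after D3: wrote 3B at 0x18 = 9a46d3
query mem[0x20]=0xa1, mem[0x11]=0x86, mem[0x08]=0x9a, mem[0x18]=0x9a, mem[0x0b]=0x28

MEM[0x20,0x11,0x08,0x18,0x0b] = a1 86 9a 9a 28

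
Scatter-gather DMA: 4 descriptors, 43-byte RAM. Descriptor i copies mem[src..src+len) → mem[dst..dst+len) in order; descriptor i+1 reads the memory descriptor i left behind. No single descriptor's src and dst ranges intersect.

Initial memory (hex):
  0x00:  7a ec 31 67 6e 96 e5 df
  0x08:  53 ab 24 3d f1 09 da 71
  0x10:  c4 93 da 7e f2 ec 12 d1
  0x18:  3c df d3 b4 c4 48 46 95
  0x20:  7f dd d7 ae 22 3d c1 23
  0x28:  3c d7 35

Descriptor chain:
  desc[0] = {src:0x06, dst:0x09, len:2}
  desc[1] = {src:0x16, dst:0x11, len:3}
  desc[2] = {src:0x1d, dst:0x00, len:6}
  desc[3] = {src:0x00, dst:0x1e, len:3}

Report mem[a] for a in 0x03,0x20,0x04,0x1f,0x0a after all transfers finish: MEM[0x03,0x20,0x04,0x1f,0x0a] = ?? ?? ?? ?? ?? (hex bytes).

MEM[0x03,0x20,0x04,0x1f,0x0a] = 7f 95 dd 46 df

#0 dst[0x09+2] := {0xe5,0xdf}
#1 dst[0x11+3] := {0x12,0xd1,0x3c}
#2 dst[0x00+6] := {0x48,0x46,0x95,0x7f,0xdd,0xd7}
#3 dst[0x1e+3] := {0x48,0x46,0x95}
query mem[0x03]=0x7f, mem[0x20]=0x95, mem[0x04]=0xdd, mem[0x1f]=0x46, mem[0x0a]=0xdf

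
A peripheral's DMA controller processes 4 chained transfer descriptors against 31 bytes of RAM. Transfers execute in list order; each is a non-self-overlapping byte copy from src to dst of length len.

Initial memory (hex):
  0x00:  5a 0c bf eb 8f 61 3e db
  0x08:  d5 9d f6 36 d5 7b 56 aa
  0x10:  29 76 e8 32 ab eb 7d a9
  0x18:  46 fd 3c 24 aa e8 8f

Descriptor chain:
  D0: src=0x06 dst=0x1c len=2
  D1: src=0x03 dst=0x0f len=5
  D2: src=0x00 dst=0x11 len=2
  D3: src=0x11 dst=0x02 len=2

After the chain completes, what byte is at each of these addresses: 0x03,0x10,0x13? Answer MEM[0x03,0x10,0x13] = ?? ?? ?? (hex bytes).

#0 dst[0x1c+2] := {0x3e,0xdb}
#1 dst[0x0f+5] := {0xeb,0x8f,0x61,0x3e,0xdb}
#2 dst[0x11+2] := {0x5a,0x0c}
#3 dst[0x02+2] := {0x5a,0x0c}
query mem[0x03]=0x0c, mem[0x10]=0x8f, mem[0x13]=0xdb

MEM[0x03,0x10,0x13] = 0c 8f db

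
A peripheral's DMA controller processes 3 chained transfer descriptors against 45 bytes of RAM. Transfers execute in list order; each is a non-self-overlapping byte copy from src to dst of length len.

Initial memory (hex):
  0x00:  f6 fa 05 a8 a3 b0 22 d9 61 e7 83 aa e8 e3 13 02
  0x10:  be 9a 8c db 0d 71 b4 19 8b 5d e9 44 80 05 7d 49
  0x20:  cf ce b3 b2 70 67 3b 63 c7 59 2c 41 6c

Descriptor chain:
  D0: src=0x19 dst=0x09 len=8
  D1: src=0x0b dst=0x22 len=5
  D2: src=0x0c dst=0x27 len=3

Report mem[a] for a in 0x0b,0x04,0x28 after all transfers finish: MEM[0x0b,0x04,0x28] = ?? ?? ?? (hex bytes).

MEM[0x0b,0x04,0x28] = 44 a3 05

#0 dst[0x09+8] := {0x5d,0xe9,0x44,0x80,0x05,0x7d,0x49,0xcf}
#1 dst[0x22+5] := {0x44,0x80,0x05,0x7d,0x49}
#2 dst[0x27+3] := {0x80,0x05,0x7d}
query mem[0x0b]=0x44, mem[0x04]=0xa3, mem[0x28]=0x05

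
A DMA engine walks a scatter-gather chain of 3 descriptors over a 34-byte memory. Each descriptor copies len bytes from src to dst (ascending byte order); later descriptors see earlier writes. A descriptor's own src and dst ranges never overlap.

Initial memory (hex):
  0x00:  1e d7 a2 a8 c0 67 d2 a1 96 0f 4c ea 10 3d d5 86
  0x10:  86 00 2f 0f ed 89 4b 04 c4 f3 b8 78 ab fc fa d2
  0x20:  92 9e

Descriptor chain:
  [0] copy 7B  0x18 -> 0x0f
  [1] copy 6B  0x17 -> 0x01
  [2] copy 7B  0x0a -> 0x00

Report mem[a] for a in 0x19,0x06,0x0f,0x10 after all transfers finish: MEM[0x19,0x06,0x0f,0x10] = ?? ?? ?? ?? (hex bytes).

MEM[0x19,0x06,0x0f,0x10] = f3 f3 c4 f3

#0 dst[0x0f+7] := {0xc4,0xf3,0xb8,0x78,0xab,0xfc,0xfa}
#1 dst[0x01+6] := {0x04,0xc4,0xf3,0xb8,0x78,0xab}
#2 dst[0x00+7] := {0x4c,0xea,0x10,0x3d,0xd5,0xc4,0xf3}
query mem[0x19]=0xf3, mem[0x06]=0xf3, mem[0x0f]=0xc4, mem[0x10]=0xf3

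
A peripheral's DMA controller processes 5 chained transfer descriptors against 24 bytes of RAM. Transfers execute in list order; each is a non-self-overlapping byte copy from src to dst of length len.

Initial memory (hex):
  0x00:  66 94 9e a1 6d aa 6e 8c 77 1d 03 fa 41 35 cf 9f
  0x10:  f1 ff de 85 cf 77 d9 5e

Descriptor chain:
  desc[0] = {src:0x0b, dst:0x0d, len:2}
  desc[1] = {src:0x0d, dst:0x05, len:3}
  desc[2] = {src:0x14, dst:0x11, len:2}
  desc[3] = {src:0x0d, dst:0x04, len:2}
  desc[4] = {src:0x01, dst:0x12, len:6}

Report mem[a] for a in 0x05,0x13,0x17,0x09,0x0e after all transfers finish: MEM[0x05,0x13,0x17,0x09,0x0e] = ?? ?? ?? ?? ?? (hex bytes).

#0 dst[0x0d+2] := {0xfa,0x41}
#1 dst[0x05+3] := {0xfa,0x41,0x9f}
#2 dst[0x11+2] := {0xcf,0x77}
#3 dst[0x04+2] := {0xfa,0x41}
#4 dst[0x12+6] := {0x94,0x9e,0xa1,0xfa,0x41,0x41}
query mem[0x05]=0x41, mem[0x13]=0x9e, mem[0x17]=0x41, mem[0x09]=0x1d, mem[0x0e]=0x41

MEM[0x05,0x13,0x17,0x09,0x0e] = 41 9e 41 1d 41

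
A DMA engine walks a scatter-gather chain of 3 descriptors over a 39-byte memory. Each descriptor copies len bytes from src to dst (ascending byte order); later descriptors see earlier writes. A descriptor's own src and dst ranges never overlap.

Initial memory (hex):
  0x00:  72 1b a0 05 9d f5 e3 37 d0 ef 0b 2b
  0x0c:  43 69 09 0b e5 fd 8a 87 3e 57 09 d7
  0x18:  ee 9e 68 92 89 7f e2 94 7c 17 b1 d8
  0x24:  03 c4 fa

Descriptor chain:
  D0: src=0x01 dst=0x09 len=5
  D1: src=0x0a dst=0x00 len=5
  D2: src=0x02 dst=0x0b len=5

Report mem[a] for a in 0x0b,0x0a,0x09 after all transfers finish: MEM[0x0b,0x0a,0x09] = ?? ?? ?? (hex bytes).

[0] 0x01->0x09 len=5 : 1b a0 05 9d f5
[1] 0x0a->0x00 len=5 : a0 05 9d f5 09
[2] 0x02->0x0b len=5 : 9d f5 09 f5 e3
query mem[0x0b]=0x9d, mem[0x0a]=0xa0, mem[0x09]=0x1b

MEM[0x0b,0x0a,0x09] = 9d a0 1b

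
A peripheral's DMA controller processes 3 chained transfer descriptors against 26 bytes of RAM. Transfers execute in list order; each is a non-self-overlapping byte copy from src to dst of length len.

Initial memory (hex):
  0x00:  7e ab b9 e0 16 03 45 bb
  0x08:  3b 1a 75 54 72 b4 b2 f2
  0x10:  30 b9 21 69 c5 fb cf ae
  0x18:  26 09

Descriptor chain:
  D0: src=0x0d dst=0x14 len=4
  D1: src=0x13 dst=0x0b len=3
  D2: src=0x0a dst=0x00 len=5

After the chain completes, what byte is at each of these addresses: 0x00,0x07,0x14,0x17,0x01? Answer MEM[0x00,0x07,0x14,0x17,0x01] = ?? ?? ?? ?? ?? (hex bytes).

[0] 0x0d->0x14 len=4 : b4 b2 f2 30
[1] 0x13->0x0b len=3 : 69 b4 b2
[2] 0x0a->0x00 len=5 : 75 69 b4 b2 b2
query mem[0x00]=0x75, mem[0x07]=0xbb, mem[0x14]=0xb4, mem[0x17]=0x30, mem[0x01]=0x69

MEM[0x00,0x07,0x14,0x17,0x01] = 75 bb b4 30 69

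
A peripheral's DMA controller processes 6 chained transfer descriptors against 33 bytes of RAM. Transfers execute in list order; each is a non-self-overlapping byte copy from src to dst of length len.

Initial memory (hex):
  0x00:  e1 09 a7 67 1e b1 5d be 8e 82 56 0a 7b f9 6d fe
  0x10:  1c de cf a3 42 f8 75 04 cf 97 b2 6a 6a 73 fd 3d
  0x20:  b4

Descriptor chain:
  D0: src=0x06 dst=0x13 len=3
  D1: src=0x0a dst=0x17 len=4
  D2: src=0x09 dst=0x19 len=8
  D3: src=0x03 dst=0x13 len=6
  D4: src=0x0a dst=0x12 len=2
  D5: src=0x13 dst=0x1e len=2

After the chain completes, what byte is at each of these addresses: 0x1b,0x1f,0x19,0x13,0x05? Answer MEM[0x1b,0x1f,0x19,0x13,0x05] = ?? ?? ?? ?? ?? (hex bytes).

MEM[0x1b,0x1f,0x19,0x13,0x05] = 0a 1e 82 0a b1

  after D0: wrote 3B at 0x13 = 5dbe8e
  after D1: wrote 4B at 0x17 = 560a7bf9
  after D2: wrote 8B at 0x19 = 82560a7bf96dfe1c
  after D3: wrote 6B at 0x13 = 671eb15dbe8e
  after D4: wrote 2B at 0x12 = 560a
  after D5: wrote 2B at 0x1e = 0a1e
query mem[0x1b]=0x0a, mem[0x1f]=0x1e, mem[0x19]=0x82, mem[0x13]=0x0a, mem[0x05]=0xb1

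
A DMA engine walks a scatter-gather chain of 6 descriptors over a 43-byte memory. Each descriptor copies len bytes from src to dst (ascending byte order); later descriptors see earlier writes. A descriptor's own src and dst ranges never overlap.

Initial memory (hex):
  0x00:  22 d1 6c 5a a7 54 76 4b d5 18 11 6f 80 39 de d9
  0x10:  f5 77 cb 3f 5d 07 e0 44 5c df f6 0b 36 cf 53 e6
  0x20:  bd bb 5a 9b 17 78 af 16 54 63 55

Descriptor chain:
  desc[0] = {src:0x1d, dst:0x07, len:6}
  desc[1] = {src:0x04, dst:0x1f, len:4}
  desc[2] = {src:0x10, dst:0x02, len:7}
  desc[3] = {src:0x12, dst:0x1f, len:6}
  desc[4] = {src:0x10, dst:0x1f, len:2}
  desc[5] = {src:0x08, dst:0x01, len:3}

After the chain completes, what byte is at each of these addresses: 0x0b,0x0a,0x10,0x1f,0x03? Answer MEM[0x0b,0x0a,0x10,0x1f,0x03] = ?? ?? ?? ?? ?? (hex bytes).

#0 dst[0x07+6] := {0xcf,0x53,0xe6,0xbd,0xbb,0x5a}
#1 dst[0x1f+4] := {0xa7,0x54,0x76,0xcf}
#2 dst[0x02+7] := {0xf5,0x77,0xcb,0x3f,0x5d,0x07,0xe0}
#3 dst[0x1f+6] := {0xcb,0x3f,0x5d,0x07,0xe0,0x44}
#4 dst[0x1f+2] := {0xf5,0x77}
#5 dst[0x01+3] := {0xe0,0xe6,0xbd}
query mem[0x0b]=0xbb, mem[0x0a]=0xbd, mem[0x10]=0xf5, mem[0x1f]=0xf5, mem[0x03]=0xbd

MEM[0x0b,0x0a,0x10,0x1f,0x03] = bb bd f5 f5 bd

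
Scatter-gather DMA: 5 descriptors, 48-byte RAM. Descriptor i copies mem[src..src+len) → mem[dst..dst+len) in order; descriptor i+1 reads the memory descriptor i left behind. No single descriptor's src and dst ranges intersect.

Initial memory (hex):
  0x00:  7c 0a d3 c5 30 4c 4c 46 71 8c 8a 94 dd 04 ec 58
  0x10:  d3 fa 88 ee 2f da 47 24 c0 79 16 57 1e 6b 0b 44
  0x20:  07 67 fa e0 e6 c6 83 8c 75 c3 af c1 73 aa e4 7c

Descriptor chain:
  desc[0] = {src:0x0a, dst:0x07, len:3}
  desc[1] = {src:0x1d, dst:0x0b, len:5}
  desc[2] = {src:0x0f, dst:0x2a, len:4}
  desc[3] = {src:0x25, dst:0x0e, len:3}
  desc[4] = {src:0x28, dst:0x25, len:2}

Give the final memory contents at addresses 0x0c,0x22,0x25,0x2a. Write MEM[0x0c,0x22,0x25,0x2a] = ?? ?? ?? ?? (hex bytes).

[0] 0x0a->0x07 len=3 : 8a 94 dd
[1] 0x1d->0x0b len=5 : 6b 0b 44 07 67
[2] 0x0f->0x2a len=4 : 67 d3 fa 88
[3] 0x25->0x0e len=3 : c6 83 8c
[4] 0x28->0x25 len=2 : 75 c3
query mem[0x0c]=0x0b, mem[0x22]=0xfa, mem[0x25]=0x75, mem[0x2a]=0x67

MEM[0x0c,0x22,0x25,0x2a] = 0b fa 75 67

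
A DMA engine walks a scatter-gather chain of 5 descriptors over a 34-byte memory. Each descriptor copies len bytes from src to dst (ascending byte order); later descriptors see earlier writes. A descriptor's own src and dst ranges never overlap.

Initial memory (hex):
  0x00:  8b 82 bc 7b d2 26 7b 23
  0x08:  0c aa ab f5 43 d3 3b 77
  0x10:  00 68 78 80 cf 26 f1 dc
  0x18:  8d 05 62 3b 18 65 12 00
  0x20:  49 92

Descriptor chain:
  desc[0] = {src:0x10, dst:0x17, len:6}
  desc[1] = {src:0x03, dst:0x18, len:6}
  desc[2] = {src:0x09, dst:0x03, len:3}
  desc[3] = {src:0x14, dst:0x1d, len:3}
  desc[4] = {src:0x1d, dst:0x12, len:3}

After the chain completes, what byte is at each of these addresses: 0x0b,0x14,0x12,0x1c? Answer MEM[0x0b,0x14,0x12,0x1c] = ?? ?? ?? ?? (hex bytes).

MEM[0x0b,0x14,0x12,0x1c] = f5 f1 cf 23

[0] 0x10->0x17 len=6 : 00 68 78 80 cf 26
[1] 0x03->0x18 len=6 : 7b d2 26 7b 23 0c
[2] 0x09->0x03 len=3 : aa ab f5
[3] 0x14->0x1d len=3 : cf 26 f1
[4] 0x1d->0x12 len=3 : cf 26 f1
query mem[0x0b]=0xf5, mem[0x14]=0xf1, mem[0x12]=0xcf, mem[0x1c]=0x23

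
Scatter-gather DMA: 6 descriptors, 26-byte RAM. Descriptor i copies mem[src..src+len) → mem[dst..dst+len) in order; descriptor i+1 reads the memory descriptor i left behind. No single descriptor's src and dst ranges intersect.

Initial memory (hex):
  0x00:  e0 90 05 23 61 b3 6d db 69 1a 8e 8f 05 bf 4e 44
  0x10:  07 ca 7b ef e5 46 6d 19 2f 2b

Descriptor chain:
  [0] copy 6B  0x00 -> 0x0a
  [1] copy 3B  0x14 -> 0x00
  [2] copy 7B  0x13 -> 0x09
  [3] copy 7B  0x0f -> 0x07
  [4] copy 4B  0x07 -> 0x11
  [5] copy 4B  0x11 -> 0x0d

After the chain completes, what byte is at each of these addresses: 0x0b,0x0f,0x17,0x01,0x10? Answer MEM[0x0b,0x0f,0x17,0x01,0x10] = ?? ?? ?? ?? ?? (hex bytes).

[0] 0x00->0x0a len=6 : e0 90 05 23 61 b3
[1] 0x14->0x00 len=3 : e5 46 6d
[2] 0x13->0x09 len=7 : ef e5 46 6d 19 2f 2b
[3] 0x0f->0x07 len=7 : 2b 07 ca 7b ef e5 46
[4] 0x07->0x11 len=4 : 2b 07 ca 7b
[5] 0x11->0x0d len=4 : 2b 07 ca 7b
query mem[0x0b]=0xef, mem[0x0f]=0xca, mem[0x17]=0x19, mem[0x01]=0x46, mem[0x10]=0x7b

MEM[0x0b,0x0f,0x17,0x01,0x10] = ef ca 19 46 7b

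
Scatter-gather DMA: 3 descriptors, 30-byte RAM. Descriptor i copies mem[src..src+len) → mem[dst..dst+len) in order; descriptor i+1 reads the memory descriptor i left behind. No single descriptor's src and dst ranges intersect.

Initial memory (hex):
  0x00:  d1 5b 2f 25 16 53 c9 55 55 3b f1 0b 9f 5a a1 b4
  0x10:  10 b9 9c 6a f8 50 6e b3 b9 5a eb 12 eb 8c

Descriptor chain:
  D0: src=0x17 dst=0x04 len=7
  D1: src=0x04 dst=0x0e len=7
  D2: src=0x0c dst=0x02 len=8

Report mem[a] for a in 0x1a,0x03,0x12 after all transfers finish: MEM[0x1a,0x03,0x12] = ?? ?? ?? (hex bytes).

MEM[0x1a,0x03,0x12] = eb 5a 12

D0: mem[0x04..0x0a] <- [b3 b9 5a eb 12 eb 8c]
D1: mem[0x0e..0x14] <- [b3 b9 5a eb 12 eb 8c]
D2: mem[0x02..0x09] <- [9f 5a b3 b9 5a eb 12 eb]
query mem[0x1a]=0xeb, mem[0x03]=0x5a, mem[0x12]=0x12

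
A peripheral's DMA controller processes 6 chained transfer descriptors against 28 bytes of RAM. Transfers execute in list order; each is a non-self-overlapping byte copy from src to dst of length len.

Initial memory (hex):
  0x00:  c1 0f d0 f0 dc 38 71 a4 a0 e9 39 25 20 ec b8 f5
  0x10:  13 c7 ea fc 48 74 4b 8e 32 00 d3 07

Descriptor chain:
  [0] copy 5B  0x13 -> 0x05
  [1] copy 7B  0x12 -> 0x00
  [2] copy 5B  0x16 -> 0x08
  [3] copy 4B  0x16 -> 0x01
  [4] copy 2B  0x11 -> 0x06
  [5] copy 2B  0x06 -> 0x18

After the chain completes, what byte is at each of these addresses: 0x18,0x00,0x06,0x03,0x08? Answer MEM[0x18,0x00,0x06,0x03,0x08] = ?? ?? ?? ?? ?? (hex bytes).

[0] 0x13->0x05 len=5 : fc 48 74 4b 8e
[1] 0x12->0x00 len=7 : ea fc 48 74 4b 8e 32
[2] 0x16->0x08 len=5 : 4b 8e 32 00 d3
[3] 0x16->0x01 len=4 : 4b 8e 32 00
[4] 0x11->0x06 len=2 : c7 ea
[5] 0x06->0x18 len=2 : c7 ea
query mem[0x18]=0xc7, mem[0x00]=0xea, mem[0x06]=0xc7, mem[0x03]=0x32, mem[0x08]=0x4b

MEM[0x18,0x00,0x06,0x03,0x08] = c7 ea c7 32 4b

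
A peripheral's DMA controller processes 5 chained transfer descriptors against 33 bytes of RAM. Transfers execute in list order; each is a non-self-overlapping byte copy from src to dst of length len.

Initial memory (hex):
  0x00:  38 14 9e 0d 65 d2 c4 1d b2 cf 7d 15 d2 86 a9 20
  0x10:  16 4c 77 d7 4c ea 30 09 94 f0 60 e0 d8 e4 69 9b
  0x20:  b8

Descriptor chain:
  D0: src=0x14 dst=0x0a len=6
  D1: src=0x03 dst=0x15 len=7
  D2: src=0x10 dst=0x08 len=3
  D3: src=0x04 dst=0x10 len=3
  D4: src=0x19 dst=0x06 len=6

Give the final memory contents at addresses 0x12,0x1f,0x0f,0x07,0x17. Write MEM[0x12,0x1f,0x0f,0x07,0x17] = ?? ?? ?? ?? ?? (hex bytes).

#0 dst[0x0a+6] := {0x4c,0xea,0x30,0x09,0x94,0xf0}
#1 dst[0x15+7] := {0x0d,0x65,0xd2,0xc4,0x1d,0xb2,0xcf}
#2 dst[0x08+3] := {0x16,0x4c,0x77}
#3 dst[0x10+3] := {0x65,0xd2,0xc4}
#4 dst[0x06+6] := {0x1d,0xb2,0xcf,0xd8,0xe4,0x69}
query mem[0x12]=0xc4, mem[0x1f]=0x9b, mem[0x0f]=0xf0, mem[0x07]=0xb2, mem[0x17]=0xd2

MEM[0x12,0x1f,0x0f,0x07,0x17] = c4 9b f0 b2 d2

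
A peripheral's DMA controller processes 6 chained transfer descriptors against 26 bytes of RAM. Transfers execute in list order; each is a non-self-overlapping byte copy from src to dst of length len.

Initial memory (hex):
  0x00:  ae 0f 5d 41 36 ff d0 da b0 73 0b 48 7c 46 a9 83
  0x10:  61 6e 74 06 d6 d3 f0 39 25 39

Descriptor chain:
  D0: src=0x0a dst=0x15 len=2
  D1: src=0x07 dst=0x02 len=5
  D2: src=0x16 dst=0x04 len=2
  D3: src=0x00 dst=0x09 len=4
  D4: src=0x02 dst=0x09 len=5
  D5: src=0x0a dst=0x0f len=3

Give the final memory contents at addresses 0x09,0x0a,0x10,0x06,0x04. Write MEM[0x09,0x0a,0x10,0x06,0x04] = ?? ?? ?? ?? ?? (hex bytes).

D0: mem[0x15..0x16] <- [0b 48]
D1: mem[0x02..0x06] <- [da b0 73 0b 48]
D2: mem[0x04..0x05] <- [48 39]
D3: mem[0x09..0x0c] <- [ae 0f da b0]
D4: mem[0x09..0x0d] <- [da b0 48 39 48]
D5: mem[0x0f..0x11] <- [b0 48 39]
query mem[0x09]=0xda, mem[0x0a]=0xb0, mem[0x10]=0x48, mem[0x06]=0x48, mem[0x04]=0x48

MEM[0x09,0x0a,0x10,0x06,0x04] = da b0 48 48 48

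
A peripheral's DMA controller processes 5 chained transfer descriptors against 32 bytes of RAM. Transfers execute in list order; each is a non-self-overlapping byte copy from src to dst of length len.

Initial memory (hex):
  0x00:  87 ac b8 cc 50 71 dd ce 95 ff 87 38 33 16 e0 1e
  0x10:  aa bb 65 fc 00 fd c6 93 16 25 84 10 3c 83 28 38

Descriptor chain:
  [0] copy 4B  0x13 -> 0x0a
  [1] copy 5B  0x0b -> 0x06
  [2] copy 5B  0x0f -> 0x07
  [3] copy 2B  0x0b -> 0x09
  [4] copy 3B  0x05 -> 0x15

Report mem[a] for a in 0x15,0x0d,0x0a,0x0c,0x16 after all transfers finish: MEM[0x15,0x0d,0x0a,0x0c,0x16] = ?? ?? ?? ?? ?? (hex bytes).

D0: mem[0x0a..0x0d] <- [fc 00 fd c6]
D1: mem[0x06..0x0a] <- [00 fd c6 e0 1e]
D2: mem[0x07..0x0b] <- [1e aa bb 65 fc]
D3: mem[0x09..0x0a] <- [fc fd]
D4: mem[0x15..0x17] <- [71 00 1e]
query mem[0x15]=0x71, mem[0x0d]=0xc6, mem[0x0a]=0xfd, mem[0x0c]=0xfd, mem[0x16]=0x00

MEM[0x15,0x0d,0x0a,0x0c,0x16] = 71 c6 fd fd 00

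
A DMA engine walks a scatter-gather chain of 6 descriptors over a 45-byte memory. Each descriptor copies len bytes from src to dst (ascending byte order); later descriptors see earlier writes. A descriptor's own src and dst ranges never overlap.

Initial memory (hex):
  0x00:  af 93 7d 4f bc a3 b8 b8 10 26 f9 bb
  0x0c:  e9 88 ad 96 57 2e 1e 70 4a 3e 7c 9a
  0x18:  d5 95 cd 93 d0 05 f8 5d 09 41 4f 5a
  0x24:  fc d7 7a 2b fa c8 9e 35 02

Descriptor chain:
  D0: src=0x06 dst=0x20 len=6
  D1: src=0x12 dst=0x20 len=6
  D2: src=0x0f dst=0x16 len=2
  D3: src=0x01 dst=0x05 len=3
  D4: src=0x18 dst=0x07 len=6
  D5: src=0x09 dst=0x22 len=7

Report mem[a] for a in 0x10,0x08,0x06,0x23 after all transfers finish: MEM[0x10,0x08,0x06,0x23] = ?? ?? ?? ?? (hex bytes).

MEM[0x10,0x08,0x06,0x23] = 57 95 7d 93

D0: mem[0x20..0x25] <- [b8 b8 10 26 f9 bb]
D1: mem[0x20..0x25] <- [1e 70 4a 3e 7c 9a]
D2: mem[0x16..0x17] <- [96 57]
D3: mem[0x05..0x07] <- [93 7d 4f]
D4: mem[0x07..0x0c] <- [d5 95 cd 93 d0 05]
D5: mem[0x22..0x28] <- [cd 93 d0 05 88 ad 96]
query mem[0x10]=0x57, mem[0x08]=0x95, mem[0x06]=0x7d, mem[0x23]=0x93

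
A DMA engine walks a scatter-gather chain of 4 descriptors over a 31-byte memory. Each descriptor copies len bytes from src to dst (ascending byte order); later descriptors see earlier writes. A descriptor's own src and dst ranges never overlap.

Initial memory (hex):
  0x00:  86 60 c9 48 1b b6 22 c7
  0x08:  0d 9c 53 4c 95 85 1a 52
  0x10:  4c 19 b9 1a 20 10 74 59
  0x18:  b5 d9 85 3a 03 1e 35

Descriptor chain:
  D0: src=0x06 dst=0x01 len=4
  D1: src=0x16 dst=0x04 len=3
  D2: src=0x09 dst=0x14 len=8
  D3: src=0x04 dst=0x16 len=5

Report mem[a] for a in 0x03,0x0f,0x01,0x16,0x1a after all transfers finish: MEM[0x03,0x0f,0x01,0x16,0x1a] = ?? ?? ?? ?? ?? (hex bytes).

MEM[0x03,0x0f,0x01,0x16,0x1a] = 0d 52 22 74 0d

  after D0: wrote 4B at 0x01 = 22c70d9c
  after D1: wrote 3B at 0x04 = 7459b5
  after D2: wrote 8B at 0x14 = 9c534c95851a524c
  after D3: wrote 5B at 0x16 = 7459b5c70d
query mem[0x03]=0x0d, mem[0x0f]=0x52, mem[0x01]=0x22, mem[0x16]=0x74, mem[0x1a]=0x0d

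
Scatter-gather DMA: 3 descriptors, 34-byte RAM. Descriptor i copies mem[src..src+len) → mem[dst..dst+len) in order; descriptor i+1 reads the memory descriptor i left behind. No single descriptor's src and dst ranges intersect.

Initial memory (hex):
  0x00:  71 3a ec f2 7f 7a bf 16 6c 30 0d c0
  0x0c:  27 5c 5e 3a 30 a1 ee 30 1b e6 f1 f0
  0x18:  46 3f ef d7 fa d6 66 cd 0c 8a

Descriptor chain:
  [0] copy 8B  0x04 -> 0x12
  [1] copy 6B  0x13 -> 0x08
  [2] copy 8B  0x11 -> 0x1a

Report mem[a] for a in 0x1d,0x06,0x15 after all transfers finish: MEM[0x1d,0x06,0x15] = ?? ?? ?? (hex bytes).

#0 dst[0x12+8] := {0x7f,0x7a,0xbf,0x16,0x6c,0x30,0x0d,0xc0}
#1 dst[0x08+6] := {0x7a,0xbf,0x16,0x6c,0x30,0x0d}
#2 dst[0x1a+8] := {0xa1,0x7f,0x7a,0xbf,0x16,0x6c,0x30,0x0d}
query mem[0x1d]=0xbf, mem[0x06]=0xbf, mem[0x15]=0x16

MEM[0x1d,0x06,0x15] = bf bf 16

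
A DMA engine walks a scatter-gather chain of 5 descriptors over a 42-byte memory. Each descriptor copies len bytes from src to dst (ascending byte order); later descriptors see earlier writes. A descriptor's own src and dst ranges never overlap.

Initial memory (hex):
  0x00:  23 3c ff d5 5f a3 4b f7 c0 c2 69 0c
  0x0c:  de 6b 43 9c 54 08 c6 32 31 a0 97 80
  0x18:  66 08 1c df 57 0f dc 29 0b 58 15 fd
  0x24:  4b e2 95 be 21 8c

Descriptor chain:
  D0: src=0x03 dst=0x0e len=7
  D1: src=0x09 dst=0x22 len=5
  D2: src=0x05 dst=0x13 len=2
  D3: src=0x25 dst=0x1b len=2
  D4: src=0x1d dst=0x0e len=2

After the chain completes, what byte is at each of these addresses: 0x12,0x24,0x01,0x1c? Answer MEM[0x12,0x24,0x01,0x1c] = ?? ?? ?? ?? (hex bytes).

MEM[0x12,0x24,0x01,0x1c] = f7 0c 3c 6b

#0 dst[0x0e+7] := {0xd5,0x5f,0xa3,0x4b,0xf7,0xc0,0xc2}
#1 dst[0x22+5] := {0xc2,0x69,0x0c,0xde,0x6b}
#2 dst[0x13+2] := {0xa3,0x4b}
#3 dst[0x1b+2] := {0xde,0x6b}
#4 dst[0x0e+2] := {0x0f,0xdc}
query mem[0x12]=0xf7, mem[0x24]=0x0c, mem[0x01]=0x3c, mem[0x1c]=0x6b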